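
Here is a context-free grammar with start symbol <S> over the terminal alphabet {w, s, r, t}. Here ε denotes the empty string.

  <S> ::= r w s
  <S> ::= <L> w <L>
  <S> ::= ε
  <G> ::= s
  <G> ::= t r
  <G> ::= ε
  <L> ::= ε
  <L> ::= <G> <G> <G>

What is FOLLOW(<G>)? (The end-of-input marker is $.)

FIRST(<G>): from <G>::=s we get {s}; from <G>::=t r we get {t}; from <G>::=ε we get {ε}. So FIRST(<G>) = {ε, s, t}.
FIRST(<L>): from <L>::=ε we get {ε}; from <L>::=<G> <G> <G> we get {ε, s, t}. So FIRST(<L>) = {ε, s, t}.
FIRST(<S>): from <S>::=r w s we get {r}; from <S>::=<L> w <L> we get {s, t, w}; from <S>::=ε we get {ε}. So FIRST(<S>) = {ε, r, s, t, w}.
FOLLOW(<S>) includes $ since <S> is the start symbol.
FOLLOW(<S>): <S> appears on no right-hand side. Thus FOLLOW(<S>) = {$}.
FOLLOW(<L>): in <S>::=<L> w <L> (occurrence 1), <L> is followed by w <L> with FIRST {w}; in <S>::=<L> w <L> (occurrence 2), the suffix after <L> is empty, so FOLLOW(<L>) ⊇ FOLLOW(<S>) = {$}. Thus FOLLOW(<L>) = {$, w}.
FOLLOW(<G>): in <L>::=<G> <G> <G> (occurrence 1), <G> is followed by <G> <G> with FIRST {ε, s, t}; in <L>::=<G> <G> <G> (occurrence 1), the suffix after <G> is nullable, so FOLLOW(<G>) ⊇ FOLLOW(<L>) = {$, w}; in <L>::=<G> <G> <G> (occurrence 2), <G> is followed by <G> with FIRST {ε, s, t}; in <L>::=<G> <G> <G> (occurrence 2), the suffix after <G> is nullable, so FOLLOW(<G>) ⊇ FOLLOW(<L>) = {$, w}; in <L>::=<G> <G> <G> (occurrence 3), the suffix after <G> is empty, so FOLLOW(<G>) ⊇ FOLLOW(<L>) = {$, w}. Thus FOLLOW(<G>) = {$, s, t, w}.

{$, s, t, w}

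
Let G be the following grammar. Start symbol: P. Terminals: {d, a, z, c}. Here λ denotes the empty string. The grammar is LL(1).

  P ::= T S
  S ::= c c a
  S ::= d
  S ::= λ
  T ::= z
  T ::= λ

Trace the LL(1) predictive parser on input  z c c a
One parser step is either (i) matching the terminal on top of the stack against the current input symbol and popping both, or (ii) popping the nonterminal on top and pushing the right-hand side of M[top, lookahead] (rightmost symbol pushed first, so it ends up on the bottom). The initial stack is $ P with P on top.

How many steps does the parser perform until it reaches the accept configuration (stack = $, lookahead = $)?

     Stack    Input      Action
  1  $ P      z c c a $  expand P ::= T S
  2  $ S T    z c c a $  expand T ::= z
  3  $ S z    z c c a $  match z
  4  $ S      c c a $    expand S ::= c c a
  5  $ a c c  c c a $    match c
  6  $ a c    c a $      match c
  7  $ a      a $        match a
Accept reached after 7 steps.

7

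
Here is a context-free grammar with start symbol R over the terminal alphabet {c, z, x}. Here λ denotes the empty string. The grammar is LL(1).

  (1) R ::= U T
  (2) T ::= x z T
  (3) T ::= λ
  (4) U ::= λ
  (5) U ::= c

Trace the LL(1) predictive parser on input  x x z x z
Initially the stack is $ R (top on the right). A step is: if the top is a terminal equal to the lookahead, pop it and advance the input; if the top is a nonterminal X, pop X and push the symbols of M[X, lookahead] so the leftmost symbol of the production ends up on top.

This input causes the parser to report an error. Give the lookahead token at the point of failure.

x

     Stack    Input        Action
  1  $ R      x x z x z $  expand R ::= U T
  2  $ T U    x x z x z $  expand U ::= λ
  3  $ T      x x z x z $  expand T ::= x z T
  4  $ T z x  x x z x z $  match x
  5  $ T z    x z x z $    error: top is terminal z but lookahead is x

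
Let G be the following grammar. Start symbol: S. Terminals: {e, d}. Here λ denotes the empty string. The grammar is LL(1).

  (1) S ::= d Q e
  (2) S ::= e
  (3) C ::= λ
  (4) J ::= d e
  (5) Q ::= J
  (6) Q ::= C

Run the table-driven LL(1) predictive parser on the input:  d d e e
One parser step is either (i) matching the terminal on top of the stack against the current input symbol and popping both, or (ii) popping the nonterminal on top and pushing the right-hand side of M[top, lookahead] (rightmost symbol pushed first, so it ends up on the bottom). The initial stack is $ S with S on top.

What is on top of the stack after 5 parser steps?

step 1: stack=$ S  input=d d e e $  — expand S ::= d Q e
step 2: stack=$ e Q d  input=d d e e $  — match d
step 3: stack=$ e Q  input=d e e $  — expand Q ::= J
step 4: stack=$ e J  input=d e e $  — expand J ::= d e
step 5: stack=$ e e d  input=d e e $  — match d
Stack after step 5: $ e e (top = e).

e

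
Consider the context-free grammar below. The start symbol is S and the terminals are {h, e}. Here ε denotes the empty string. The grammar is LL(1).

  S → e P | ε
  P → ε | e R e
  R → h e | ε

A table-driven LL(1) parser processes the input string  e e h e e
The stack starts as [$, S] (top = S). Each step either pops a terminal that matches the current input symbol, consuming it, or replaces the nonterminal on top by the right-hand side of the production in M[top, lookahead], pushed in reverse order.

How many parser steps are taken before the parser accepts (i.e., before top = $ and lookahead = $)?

step 1: stack=$ S  input=e e h e e $  — expand S → e P
step 2: stack=$ P e  input=e e h e e $  — match e
step 3: stack=$ P  input=e h e e $  — expand P → e R e
step 4: stack=$ e R e  input=e h e e $  — match e
step 5: stack=$ e R  input=h e e $  — expand R → h e
step 6: stack=$ e e h  input=h e e $  — match h
step 7: stack=$ e e  input=e e $  — match e
step 8: stack=$ e  input=e $  — match e
Accept reached after 8 steps.

8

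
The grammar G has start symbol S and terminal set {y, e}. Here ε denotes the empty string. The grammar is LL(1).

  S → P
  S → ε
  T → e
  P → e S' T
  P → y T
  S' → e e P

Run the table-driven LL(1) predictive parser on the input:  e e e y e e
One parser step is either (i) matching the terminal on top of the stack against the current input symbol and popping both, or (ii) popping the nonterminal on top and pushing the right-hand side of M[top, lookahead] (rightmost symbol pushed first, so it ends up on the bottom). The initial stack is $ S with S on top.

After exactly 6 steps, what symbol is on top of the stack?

P

step 1: stack=$ S  input=e e e y e e $  — expand S → P
step 2: stack=$ P  input=e e e y e e $  — expand P → e S' T
step 3: stack=$ T S' e  input=e e e y e e $  — match e
step 4: stack=$ T S'  input=e e y e e $  — expand S' → e e P
step 5: stack=$ T P e e  input=e e y e e $  — match e
step 6: stack=$ T P e  input=e y e e $  — match e
Stack after step 6: $ T P (top = P).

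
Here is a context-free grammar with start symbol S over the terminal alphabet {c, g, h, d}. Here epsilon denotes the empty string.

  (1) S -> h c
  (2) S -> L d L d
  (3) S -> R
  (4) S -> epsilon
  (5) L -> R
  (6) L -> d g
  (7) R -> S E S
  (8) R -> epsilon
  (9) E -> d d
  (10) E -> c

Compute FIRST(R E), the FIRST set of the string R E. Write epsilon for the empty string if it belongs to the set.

FIRST(E) = {c, d}
FIRST(S) = {epsilon, c, d, h}  (via L d L d, R)
FIRST(R) = {epsilon, c, d, h}  (via S E S)
FIRST(L) = {epsilon, c, d, h}  (via R)
FIRST(R E): take FIRST of each symbol in turn, carrying on past any symbol whose FIRST contains epsilon; result {c, d, h}.

{c, d, h}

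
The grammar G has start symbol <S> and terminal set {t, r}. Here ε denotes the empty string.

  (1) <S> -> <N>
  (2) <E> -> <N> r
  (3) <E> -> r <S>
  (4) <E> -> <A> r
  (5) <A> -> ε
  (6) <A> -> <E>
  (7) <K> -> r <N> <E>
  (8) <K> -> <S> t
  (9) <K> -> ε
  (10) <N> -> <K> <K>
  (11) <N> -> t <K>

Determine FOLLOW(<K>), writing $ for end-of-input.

FIRST(<S>) = {ε, r, t}  (via <N>)
FIRST(<K>) = {ε, r, t}  (via <S> t)
FIRST(<N>) = {ε, r, t}  (via <K> <K>)
FIRST(<E>) = {r, t}  (via <N> r, <A> r)
FIRST(<A>) = {ε, r, t}  (via <E>)
FOLLOW(<S>) includes $ since <S> is the start symbol.
FOLLOW(<A>): in <E>-><A> r, <A> is followed by r with FIRST {r}. Thus FOLLOW(<A>) = {r}.
FOLLOW(<S>): in <E>->r <S>, the suffix after <S> is empty, so FOLLOW(<S>) ⊇ FOLLOW(<E>) = {$, r, t}; in <K>-><S> t, <S> is followed by t with FIRST {t}. Thus FOLLOW(<S>) = {$, r, t}.
FOLLOW(<N>): in <S>-><N>, the suffix after <N> is empty, so FOLLOW(<N>) ⊇ FOLLOW(<S>) = {$, r, t}; in <E>-><N> r, <N> is followed by r with FIRST {r}; in <K>->r <N> <E>, <N> is followed by <E> with FIRST {r, t}. Thus FOLLOW(<N>) = {$, r, t}.
FOLLOW(<K>): in <N>-><K> <K> (occurrence 1), <K> is followed by <K> with FIRST {ε, r, t}; in <N>-><K> <K> (occurrence 1), the suffix after <K> is nullable, so FOLLOW(<K>) ⊇ FOLLOW(<N>) = {$, r, t}; in <N>-><K> <K> (occurrence 2), the suffix after <K> is empty, so FOLLOW(<K>) ⊇ FOLLOW(<N>) = {$, r, t}; in <N>->t <K>, the suffix after <K> is empty, so FOLLOW(<K>) ⊇ FOLLOW(<N>) = {$, r, t}. Thus FOLLOW(<K>) = {$, r, t}.
FOLLOW(<E>): in <A>-><E>, the suffix after <E> is empty, so FOLLOW(<E>) ⊇ FOLLOW(<A>) = {r}; in <K>->r <N> <E>, the suffix after <E> is empty, so FOLLOW(<E>) ⊇ FOLLOW(<K>) = {$, r, t}. Thus FOLLOW(<E>) = {$, r, t}.

{$, r, t}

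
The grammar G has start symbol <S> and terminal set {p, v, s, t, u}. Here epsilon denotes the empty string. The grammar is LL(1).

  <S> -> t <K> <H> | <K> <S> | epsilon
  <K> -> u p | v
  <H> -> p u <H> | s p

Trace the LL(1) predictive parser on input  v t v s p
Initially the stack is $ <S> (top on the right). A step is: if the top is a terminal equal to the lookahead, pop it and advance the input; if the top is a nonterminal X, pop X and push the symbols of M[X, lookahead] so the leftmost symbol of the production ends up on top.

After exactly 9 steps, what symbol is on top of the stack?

     Stack        Input        Action
  1  $ <S>        v t v s p $  expand <S> -> <K> <S>
  2  $ <S> <K>    v t v s p $  expand <K> -> v
  3  $ <S> v      v t v s p $  match v
  4  $ <S>        t v s p $    expand <S> -> t <K> <H>
  5  $ <H> <K> t  t v s p $    match t
  6  $ <H> <K>    v s p $      expand <K> -> v
  7  $ <H> v      v s p $      match v
  8  $ <H>        s p $        expand <H> -> s p
  9  $ p s        s p $        match s
Stack after step 9: $ p (top = p).

p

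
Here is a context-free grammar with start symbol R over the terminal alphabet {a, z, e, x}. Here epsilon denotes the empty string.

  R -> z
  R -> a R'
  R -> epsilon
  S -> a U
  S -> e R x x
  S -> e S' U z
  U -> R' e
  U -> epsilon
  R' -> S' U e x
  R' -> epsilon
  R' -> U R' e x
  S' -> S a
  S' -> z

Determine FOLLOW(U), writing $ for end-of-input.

FIRST(R) = {epsilon, a, z}
FIRST(S) = {a, e}
FIRST(S') = {a, e, z}  (via S a)
FIRST(U) = {epsilon, a, e, z}  (via R' e)
FIRST(R') = {epsilon, a, e, z}  (via S' U e x, U R' e x)
FOLLOW(R) includes $ since R is the start symbol.
FOLLOW(R): in S->e R x x, R is followed by x x with FIRST {x}. Thus FOLLOW(R) = {$, x}.
FOLLOW(S): in S'->S a, S is followed by a with FIRST {a}. Thus FOLLOW(S) = {a}.
FOLLOW(U): in S->a U, the suffix after U is empty, so FOLLOW(U) ⊇ FOLLOW(S) = {a}; in S->e S' U z, U is followed by z with FIRST {z}; in R'->S' U e x, U is followed by e x with FIRST {e}; in R'->U R' e x, U is followed by R' e x with FIRST {a, e, z}. Thus FOLLOW(U) = {a, e, z}.
FOLLOW(R'): in R->a R', the suffix after R' is empty, so FOLLOW(R') ⊇ FOLLOW(R) = {$, x}; in U->R' e, R' is followed by e with FIRST {e}; in R'->U R' e x, R' is followed by e x with FIRST {e}. Thus FOLLOW(R') = {$, e, x}.
FOLLOW(S'): in S->e S' U z, S' is followed by U z with FIRST {a, e, z}; in R'->S' U e x, S' is followed by U e x with FIRST {a, e, z}. Thus FOLLOW(S') = {a, e, z}.

{a, e, z}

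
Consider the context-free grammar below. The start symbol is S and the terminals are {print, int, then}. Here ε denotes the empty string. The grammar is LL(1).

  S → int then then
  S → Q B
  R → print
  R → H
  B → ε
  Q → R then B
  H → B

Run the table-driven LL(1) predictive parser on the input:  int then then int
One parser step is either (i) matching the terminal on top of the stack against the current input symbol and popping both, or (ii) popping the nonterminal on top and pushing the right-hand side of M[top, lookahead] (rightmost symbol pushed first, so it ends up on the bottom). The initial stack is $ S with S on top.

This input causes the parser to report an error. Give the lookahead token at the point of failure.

int

     Stack            Input                Action
  1  $ S              int then then int $  expand S → int then then
  2  $ then then int  int then then int $  match int
  3  $ then then      then then int $      match then
  4  $ then           then int $           match then
  5  $                int $                error: stack empty but input remains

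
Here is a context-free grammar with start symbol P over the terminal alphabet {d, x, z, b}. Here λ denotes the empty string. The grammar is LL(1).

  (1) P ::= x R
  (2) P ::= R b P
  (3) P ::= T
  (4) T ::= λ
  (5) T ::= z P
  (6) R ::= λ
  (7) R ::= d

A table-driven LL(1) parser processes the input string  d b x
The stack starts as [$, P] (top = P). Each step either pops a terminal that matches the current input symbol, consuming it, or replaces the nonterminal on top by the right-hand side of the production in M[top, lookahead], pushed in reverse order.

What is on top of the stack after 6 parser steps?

     Stack    Input    Action
  1  $ P      d b x $  expand P ::= R b P
  2  $ P b R  d b x $  expand R ::= d
  3  $ P b d  d b x $  match d
  4  $ P b    b x $    match b
  5  $ P      x $      expand P ::= x R
  6  $ R x    x $      match x
Stack after step 6: $ R (top = R).

R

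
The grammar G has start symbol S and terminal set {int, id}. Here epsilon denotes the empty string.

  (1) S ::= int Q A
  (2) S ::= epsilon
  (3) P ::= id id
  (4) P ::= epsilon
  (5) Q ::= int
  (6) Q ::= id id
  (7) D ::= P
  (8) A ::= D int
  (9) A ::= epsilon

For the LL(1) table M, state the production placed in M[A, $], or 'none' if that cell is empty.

A ::= epsilon

FIRST(S) = {epsilon, int}
FIRST(P) = {epsilon, id}
FIRST(Q) = {id, int}
FIRST(D) = {epsilon, id}  (via P)
FIRST(A) = {epsilon, id, int}  (via D int)
FOLLOW(S) includes $ since S is the start symbol.
FOLLOW(S): S appears on no right-hand side. Thus FOLLOW(S) = {$}.
FOLLOW(A): in S::=int Q A, the suffix after A is empty, so FOLLOW(A) ⊇ FOLLOW(S) = {$}. Thus FOLLOW(A) = {$}.
For A ::= D int: FIRST(D int) = {id, int}, so it goes in M[A, t] for t ∈ {id, int}.
For A ::= epsilon: FIRST(epsilon) = {epsilon}, so it goes in M[A, t] for t ∈ {}; since epsilon ∈ FIRST, also for every t ∈ FOLLOW(A) = {$}.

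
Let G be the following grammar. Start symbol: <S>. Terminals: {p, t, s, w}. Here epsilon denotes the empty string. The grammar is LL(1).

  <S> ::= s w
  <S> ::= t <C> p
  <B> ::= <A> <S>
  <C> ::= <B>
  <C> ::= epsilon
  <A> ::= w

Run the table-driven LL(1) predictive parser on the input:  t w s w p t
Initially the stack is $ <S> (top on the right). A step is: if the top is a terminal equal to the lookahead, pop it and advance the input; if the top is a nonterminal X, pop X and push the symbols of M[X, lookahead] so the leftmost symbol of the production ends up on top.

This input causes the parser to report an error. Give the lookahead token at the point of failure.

t

step 1: stack=$ <S>  input=t w s w p t $  — expand <S> ::= t <C> p
step 2: stack=$ p <C> t  input=t w s w p t $  — match t
step 3: stack=$ p <C>  input=w s w p t $  — expand <C> ::= <B>
step 4: stack=$ p <B>  input=w s w p t $  — expand <B> ::= <A> <S>
step 5: stack=$ p <S> <A>  input=w s w p t $  — expand <A> ::= w
step 6: stack=$ p <S> w  input=w s w p t $  — match w
step 7: stack=$ p <S>  input=s w p t $  — expand <S> ::= s w
step 8: stack=$ p w s  input=s w p t $  — match s
step 9: stack=$ p w  input=w p t $  — match w
step 10: stack=$ p  input=p t $  — match p
step 11: stack=$  input=t $  — error: stack empty but input remains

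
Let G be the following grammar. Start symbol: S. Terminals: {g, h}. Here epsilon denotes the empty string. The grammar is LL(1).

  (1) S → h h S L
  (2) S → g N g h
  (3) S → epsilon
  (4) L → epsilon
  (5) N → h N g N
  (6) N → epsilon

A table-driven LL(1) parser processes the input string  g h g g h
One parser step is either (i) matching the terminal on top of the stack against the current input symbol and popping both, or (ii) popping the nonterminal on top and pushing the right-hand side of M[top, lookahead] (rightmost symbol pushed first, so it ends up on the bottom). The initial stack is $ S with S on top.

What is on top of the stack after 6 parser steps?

N

     Stack          Input        Action
  1  $ S            g h g g h $  expand S → g N g h
  2  $ h g N g      g h g g h $  match g
  3  $ h g N        h g g h $    expand N → h N g N
  4  $ h g N g N h  h g g h $    match h
  5  $ h g N g N    g g h $      expand N → epsilon
  6  $ h g N g      g g h $      match g
Stack after step 6: $ h g N (top = N).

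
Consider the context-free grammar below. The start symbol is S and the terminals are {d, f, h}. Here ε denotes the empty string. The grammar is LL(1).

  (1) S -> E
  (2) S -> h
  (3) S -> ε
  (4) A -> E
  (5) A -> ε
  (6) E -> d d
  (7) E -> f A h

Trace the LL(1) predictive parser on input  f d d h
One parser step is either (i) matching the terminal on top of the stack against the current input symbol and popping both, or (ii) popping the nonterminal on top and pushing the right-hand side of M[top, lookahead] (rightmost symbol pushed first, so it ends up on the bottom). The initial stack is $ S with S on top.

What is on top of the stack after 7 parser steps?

     Stack    Input      Action
  1  $ S      f d d h $  expand S -> E
  2  $ E      f d d h $  expand E -> f A h
  3  $ h A f  f d d h $  match f
  4  $ h A    d d h $    expand A -> E
  5  $ h E    d d h $    expand E -> d d
  6  $ h d d  d d h $    match d
  7  $ h d    d h $      match d
Stack after step 7: $ h (top = h).

h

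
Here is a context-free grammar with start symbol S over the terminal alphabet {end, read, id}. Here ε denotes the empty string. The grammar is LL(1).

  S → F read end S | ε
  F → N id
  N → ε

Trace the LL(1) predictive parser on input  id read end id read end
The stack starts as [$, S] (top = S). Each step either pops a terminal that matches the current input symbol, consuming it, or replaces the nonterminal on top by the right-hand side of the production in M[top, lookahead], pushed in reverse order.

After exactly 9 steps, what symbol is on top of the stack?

     Stack              Input                      Action
  1  $ S                id read end id read end $  expand S → F read end S
  2  $ S end read F     id read end id read end $  expand F → N id
  3  $ S end read id N  id read end id read end $  expand N → ε
  4  $ S end read id    id read end id read end $  match id
  5  $ S end read       read end id read end $     match read
  6  $ S end            end id read end $          match end
  7  $ S                id read end $              expand S → F read end S
  8  $ S end read F     id read end $              expand F → N id
  9  $ S end read id N  id read end $              expand N → ε
Stack after step 9: $ S end read id (top = id).

id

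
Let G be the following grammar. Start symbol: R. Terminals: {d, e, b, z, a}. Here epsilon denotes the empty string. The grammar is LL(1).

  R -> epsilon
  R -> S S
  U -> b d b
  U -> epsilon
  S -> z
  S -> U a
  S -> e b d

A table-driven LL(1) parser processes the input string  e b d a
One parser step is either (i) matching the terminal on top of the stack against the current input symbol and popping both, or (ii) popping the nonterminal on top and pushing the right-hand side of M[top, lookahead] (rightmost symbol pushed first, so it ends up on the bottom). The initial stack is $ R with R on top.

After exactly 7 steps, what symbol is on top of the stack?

a

     Stack      Input      Action
  1  $ R        e b d a $  expand R -> S S
  2  $ S S      e b d a $  expand S -> e b d
  3  $ S d b e  e b d a $  match e
  4  $ S d b    b d a $    match b
  5  $ S d      d a $      match d
  6  $ S        a $        expand S -> U a
  7  $ a U      a $        expand U -> epsilon
Stack after step 7: $ a (top = a).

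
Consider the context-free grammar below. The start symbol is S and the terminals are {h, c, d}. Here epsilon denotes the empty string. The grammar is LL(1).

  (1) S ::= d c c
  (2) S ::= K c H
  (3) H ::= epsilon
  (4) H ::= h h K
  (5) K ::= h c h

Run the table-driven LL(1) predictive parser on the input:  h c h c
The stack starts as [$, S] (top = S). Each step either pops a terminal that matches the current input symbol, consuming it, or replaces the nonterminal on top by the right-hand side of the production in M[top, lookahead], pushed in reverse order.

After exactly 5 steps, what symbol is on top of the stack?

step 1: stack=$ S  input=h c h c $  — expand S ::= K c H
step 2: stack=$ H c K  input=h c h c $  — expand K ::= h c h
step 3: stack=$ H c h c h  input=h c h c $  — match h
step 4: stack=$ H c h c  input=c h c $  — match c
step 5: stack=$ H c h  input=h c $  — match h
Stack after step 5: $ H c (top = c).

c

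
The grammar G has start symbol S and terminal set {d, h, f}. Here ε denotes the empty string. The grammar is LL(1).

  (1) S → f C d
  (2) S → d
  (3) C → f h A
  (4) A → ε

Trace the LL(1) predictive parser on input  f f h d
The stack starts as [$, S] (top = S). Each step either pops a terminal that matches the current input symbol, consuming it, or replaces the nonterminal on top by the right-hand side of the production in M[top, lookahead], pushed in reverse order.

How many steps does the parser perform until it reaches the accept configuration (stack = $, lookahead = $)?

7

step 1: stack=$ S  input=f f h d $  — expand S → f C d
step 2: stack=$ d C f  input=f f h d $  — match f
step 3: stack=$ d C  input=f h d $  — expand C → f h A
step 4: stack=$ d A h f  input=f h d $  — match f
step 5: stack=$ d A h  input=h d $  — match h
step 6: stack=$ d A  input=d $  — expand A → ε
step 7: stack=$ d  input=d $  — match d
Accept reached after 7 steps.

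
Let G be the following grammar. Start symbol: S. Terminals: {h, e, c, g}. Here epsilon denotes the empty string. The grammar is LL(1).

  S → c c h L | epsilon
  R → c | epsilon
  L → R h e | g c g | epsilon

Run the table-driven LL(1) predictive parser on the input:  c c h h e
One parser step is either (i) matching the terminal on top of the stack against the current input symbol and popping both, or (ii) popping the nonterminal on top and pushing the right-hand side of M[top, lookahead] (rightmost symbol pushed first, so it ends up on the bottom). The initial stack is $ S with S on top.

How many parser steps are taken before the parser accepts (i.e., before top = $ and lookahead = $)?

8

     Stack      Input        Action
  1  $ S        c c h h e $  expand S → c c h L
  2  $ L h c c  c c h h e $  match c
  3  $ L h c    c h h e $    match c
  4  $ L h      h h e $      match h
  5  $ L        h e $        expand L → R h e
  6  $ e h R    h e $        expand R → epsilon
  7  $ e h      h e $        match h
  8  $ e        e $          match e
Accept reached after 8 steps.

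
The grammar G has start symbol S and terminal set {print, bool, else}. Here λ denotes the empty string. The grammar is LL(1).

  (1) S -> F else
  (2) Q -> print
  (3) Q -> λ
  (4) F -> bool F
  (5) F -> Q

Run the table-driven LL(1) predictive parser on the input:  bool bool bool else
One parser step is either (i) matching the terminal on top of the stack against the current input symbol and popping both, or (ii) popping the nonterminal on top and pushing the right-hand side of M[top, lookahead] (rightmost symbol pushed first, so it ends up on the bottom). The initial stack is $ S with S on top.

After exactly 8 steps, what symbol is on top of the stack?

     Stack          Input                  Action
  1  $ S            bool bool bool else $  expand S -> F else
  2  $ else F       bool bool bool else $  expand F -> bool F
  3  $ else F bool  bool bool bool else $  match bool
  4  $ else F       bool bool else $       expand F -> bool F
  5  $ else F bool  bool bool else $       match bool
  6  $ else F       bool else $            expand F -> bool F
  7  $ else F bool  bool else $            match bool
  8  $ else F       else $                 expand F -> Q
Stack after step 8: $ else Q (top = Q).

Q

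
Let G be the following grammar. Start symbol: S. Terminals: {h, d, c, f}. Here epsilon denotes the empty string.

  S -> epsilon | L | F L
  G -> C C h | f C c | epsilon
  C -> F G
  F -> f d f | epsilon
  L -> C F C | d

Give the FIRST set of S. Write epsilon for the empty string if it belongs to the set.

{epsilon, d, f, h}

FIRST(F) = {epsilon, f}
FIRST(S) = {epsilon, d, f, h}  (via L, F L)
FIRST(G) = {epsilon, f, h}  (via C C h)
FIRST(C) = {epsilon, f, h}  (via F G)
FIRST(L) = {epsilon, d, f, h}  (via C F C)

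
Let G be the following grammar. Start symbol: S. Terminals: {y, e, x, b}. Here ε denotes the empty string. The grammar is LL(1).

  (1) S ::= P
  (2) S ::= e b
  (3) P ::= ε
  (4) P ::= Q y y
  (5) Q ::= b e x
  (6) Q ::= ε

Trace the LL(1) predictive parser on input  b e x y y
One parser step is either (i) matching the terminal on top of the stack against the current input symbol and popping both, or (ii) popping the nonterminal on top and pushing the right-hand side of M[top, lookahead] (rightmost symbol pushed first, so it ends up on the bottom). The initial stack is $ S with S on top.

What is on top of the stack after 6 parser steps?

y

step 1: stack=$ S  input=b e x y y $  — expand S ::= P
step 2: stack=$ P  input=b e x y y $  — expand P ::= Q y y
step 3: stack=$ y y Q  input=b e x y y $  — expand Q ::= b e x
step 4: stack=$ y y x e b  input=b e x y y $  — match b
step 5: stack=$ y y x e  input=e x y y $  — match e
step 6: stack=$ y y x  input=x y y $  — match x
Stack after step 6: $ y y (top = y).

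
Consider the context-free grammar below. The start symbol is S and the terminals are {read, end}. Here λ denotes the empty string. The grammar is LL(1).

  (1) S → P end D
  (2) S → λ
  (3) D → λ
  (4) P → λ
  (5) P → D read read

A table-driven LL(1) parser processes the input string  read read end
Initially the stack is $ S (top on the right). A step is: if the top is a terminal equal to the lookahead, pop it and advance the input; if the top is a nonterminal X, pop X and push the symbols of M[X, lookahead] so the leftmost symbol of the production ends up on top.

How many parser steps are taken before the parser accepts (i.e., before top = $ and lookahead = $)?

     Stack                Input            Action
  1  $ S                  read read end $  expand S → P end D
  2  $ D end P            read read end $  expand P → D read read
  3  $ D end read read D  read read end $  expand D → λ
  4  $ D end read read    read read end $  match read
  5  $ D end read         read end $       match read
  6  $ D end              end $            match end
  7  $ D                  $                expand D → λ
Accept reached after 7 steps.

7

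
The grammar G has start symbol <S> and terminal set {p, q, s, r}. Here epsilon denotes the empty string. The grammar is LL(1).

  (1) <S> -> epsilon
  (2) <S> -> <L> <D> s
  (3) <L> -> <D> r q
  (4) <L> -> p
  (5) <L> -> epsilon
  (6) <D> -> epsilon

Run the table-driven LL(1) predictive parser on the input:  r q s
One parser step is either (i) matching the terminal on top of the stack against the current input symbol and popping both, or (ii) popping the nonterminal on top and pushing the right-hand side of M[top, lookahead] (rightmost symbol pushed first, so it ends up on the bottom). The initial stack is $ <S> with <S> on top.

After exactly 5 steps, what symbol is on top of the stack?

step 1: stack=$ <S>  input=r q s $  — expand <S> -> <L> <D> s
step 2: stack=$ s <D> <L>  input=r q s $  — expand <L> -> <D> r q
step 3: stack=$ s <D> q r <D>  input=r q s $  — expand <D> -> epsilon
step 4: stack=$ s <D> q r  input=r q s $  — match r
step 5: stack=$ s <D> q  input=q s $  — match q
Stack after step 5: $ s <D> (top = <D>).

<D>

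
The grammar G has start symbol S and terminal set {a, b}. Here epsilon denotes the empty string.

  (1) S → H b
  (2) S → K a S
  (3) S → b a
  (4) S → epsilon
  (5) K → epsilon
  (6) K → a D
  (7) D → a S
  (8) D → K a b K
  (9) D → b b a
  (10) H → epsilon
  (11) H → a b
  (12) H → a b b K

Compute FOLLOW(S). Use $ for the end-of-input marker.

{$, a, b}

FIRST(K): from K→epsilon we get {epsilon}; from K→a D we get {a}. So FIRST(K) = {epsilon, a}.
FIRST(H): from H→epsilon we get {epsilon}; from H→a b we get {a}; from H→a b b K we get {a}. So FIRST(H) = {epsilon, a}.
FIRST(S): from S→H b we get {a, b}; from S→K a S we get {a}; from S→b a we get {b}; from S→epsilon we get {epsilon}. So FIRST(S) = {epsilon, a, b}.
FIRST(D): from D→a S we get {a}; from D→K a b K we get {a}; from D→b b a we get {b}. So FIRST(D) = {a, b}.
FOLLOW(S) includes $ since S is the start symbol.
FOLLOW(H): in S→H b, H is followed by b with FIRST {b}. Thus FOLLOW(H) = {b}.
FOLLOW(S): in S→K a S, the suffix after S is empty (adds nothing new); in D→a S, the suffix after S is empty, so FOLLOW(S) ⊇ FOLLOW(D) = {a, b}. Thus FOLLOW(S) = {$, a, b}.
FOLLOW(K): in S→K a S, K is followed by a S with FIRST {a}; in D→K a b K (occurrence 1), K is followed by a b K with FIRST {a}; in D→K a b K (occurrence 2), the suffix after K is empty, so FOLLOW(K) ⊇ FOLLOW(D) = {a, b}; in H→a b b K, the suffix after K is empty, so FOLLOW(K) ⊇ FOLLOW(H) = {b}. Thus FOLLOW(K) = {a, b}.
FOLLOW(D): in K→a D, the suffix after D is empty, so FOLLOW(D) ⊇ FOLLOW(K) = {a, b}. Thus FOLLOW(D) = {a, b}.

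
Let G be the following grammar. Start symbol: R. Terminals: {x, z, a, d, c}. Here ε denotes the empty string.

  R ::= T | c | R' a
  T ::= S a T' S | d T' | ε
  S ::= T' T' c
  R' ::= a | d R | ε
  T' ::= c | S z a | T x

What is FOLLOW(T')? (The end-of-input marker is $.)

FIRST(R') = {ε, a, d}
FIRST(R) = {ε, a, c, d, x}  (via T, R' a)
FIRST(T) = {ε, c, d, x}  (via S a T' S)
FIRST(S) = {c, d, x}  (via T' T' c)
FIRST(T') = {c, d, x}  (via S z a, T x)
FOLLOW(R) includes $ since R is the start symbol.
FOLLOW(R'): in R::=R' a, R' is followed by a with FIRST {a}. Thus FOLLOW(R') = {a}.
FOLLOW(R): in R'::=d R, the suffix after R is empty, so FOLLOW(R) ⊇ FOLLOW(R') = {a}. Thus FOLLOW(R) = {$, a}.
FOLLOW(T): in R::=T, the suffix after T is empty, so FOLLOW(T) ⊇ FOLLOW(R) = {$, a}; in T'::=T x, T is followed by x with FIRST {x}. Thus FOLLOW(T) = {$, a, x}.
FOLLOW(S): in T::=S a T' S (occurrence 1), S is followed by a T' S with FIRST {a}; in T::=S a T' S (occurrence 2), the suffix after S is empty, so FOLLOW(S) ⊇ FOLLOW(T) = {$, a, x}; in T'::=S z a, S is followed by z a with FIRST {z}. Thus FOLLOW(S) = {$, a, x, z}.
FOLLOW(T'): in T::=S a T' S, T' is followed by S with FIRST {c, d, x}; in T::=d T', the suffix after T' is empty, so FOLLOW(T') ⊇ FOLLOW(T) = {$, a, x}; in S::=T' T' c (occurrence 1), T' is followed by T' c with FIRST {c, d, x}; in S::=T' T' c (occurrence 2), T' is followed by c with FIRST {c}. Thus FOLLOW(T') = {$, a, c, d, x}.

{$, a, c, d, x}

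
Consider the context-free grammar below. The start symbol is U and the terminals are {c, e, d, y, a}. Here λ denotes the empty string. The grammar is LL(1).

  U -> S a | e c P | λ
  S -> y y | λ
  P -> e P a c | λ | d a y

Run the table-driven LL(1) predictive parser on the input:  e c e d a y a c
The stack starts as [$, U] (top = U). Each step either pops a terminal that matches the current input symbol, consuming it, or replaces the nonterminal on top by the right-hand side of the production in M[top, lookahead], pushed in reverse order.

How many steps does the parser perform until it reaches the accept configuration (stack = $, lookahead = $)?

      Stack        Input              Action
   1  $ U          e c e d a y a c $  expand U -> e c P
   2  $ P c e      e c e d a y a c $  match e
   3  $ P c        c e d a y a c $    match c
   4  $ P          e d a y a c $      expand P -> e P a c
   5  $ c a P e    e d a y a c $      match e
   6  $ c a P      d a y a c $        expand P -> d a y
   7  $ c a y a d  d a y a c $        match d
   8  $ c a y a    a y a c $          match a
   9  $ c a y      y a c $            match y
  10  $ c a        a c $              match a
  11  $ c          c $                match c
Accept reached after 11 steps.

11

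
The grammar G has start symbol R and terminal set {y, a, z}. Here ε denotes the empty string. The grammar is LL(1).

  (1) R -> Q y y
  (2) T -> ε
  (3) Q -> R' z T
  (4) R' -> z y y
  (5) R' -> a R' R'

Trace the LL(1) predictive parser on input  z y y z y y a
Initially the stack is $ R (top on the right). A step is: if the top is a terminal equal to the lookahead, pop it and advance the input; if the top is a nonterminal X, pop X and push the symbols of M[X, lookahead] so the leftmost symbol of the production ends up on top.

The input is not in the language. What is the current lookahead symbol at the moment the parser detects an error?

a

      Stack            Input            Action
   1  $ R              z y y z y y a $  expand R -> Q y y
   2  $ y y Q          z y y z y y a $  expand Q -> R' z T
   3  $ y y T z R'     z y y z y y a $  expand R' -> z y y
   4  $ y y T z y y z  z y y z y y a $  match z
   5  $ y y T z y y    y y z y y a $    match y
   6  $ y y T z y      y z y y a $      match y
   7  $ y y T z        z y y a $        match z
   8  $ y y T          y y a $          expand T -> ε
   9  $ y y            y y a $          match y
  10  $ y              y a $            match y
  11  $                a $              error: stack empty but input remains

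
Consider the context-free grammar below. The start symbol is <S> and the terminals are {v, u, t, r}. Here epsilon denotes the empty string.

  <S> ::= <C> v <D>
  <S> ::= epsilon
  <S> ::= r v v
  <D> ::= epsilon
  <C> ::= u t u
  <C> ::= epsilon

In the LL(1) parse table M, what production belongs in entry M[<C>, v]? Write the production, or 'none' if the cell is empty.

FIRST(<D>): from <D>::=epsilon we get {epsilon}. So FIRST(<D>) = {epsilon}.
FIRST(<C>): from <C>::=u t u we get {u}; from <C>::=epsilon we get {epsilon}. So FIRST(<C>) = {epsilon, u}.
FIRST(<S>): from <S>::=<C> v <D> we get {u, v}; from <S>::=epsilon we get {epsilon}; from <S>::=r v v we get {r}. So FIRST(<S>) = {epsilon, r, u, v}.
FOLLOW(<S>) includes $ since <S> is the start symbol.
FOLLOW(<C>): in <S>::=<C> v <D>, <C> is followed by v <D> with FIRST {v}. Thus FOLLOW(<C>) = {v}.
For <C> ::= u t u: FIRST(u t u) = {u}, so it goes in M[<C>, t] for t ∈ {u}.
For <C> ::= epsilon: FIRST(epsilon) = {epsilon}, so it goes in M[<C>, t] for t ∈ {}; since epsilon ∈ FIRST, also for every t ∈ FOLLOW(<C>) = {v}.

<C> ::= epsilon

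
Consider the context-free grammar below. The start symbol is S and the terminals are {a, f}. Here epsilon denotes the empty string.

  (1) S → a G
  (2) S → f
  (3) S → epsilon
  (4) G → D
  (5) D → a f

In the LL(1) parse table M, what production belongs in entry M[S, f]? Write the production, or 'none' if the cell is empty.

S → f

FIRST(S) = {epsilon, a, f}
FIRST(D) = {a}
FIRST(G) = {a}  (via D)
FOLLOW(S) includes $ since S is the start symbol.
FOLLOW(S): S appears on no right-hand side. Thus FOLLOW(S) = {$}.
For S → a G: FIRST(a G) = {a}, so it goes in M[S, t] for t ∈ {a}.
For S → f: FIRST(f) = {f}, so it goes in M[S, t] for t ∈ {f}.
For S → epsilon: FIRST(epsilon) = {epsilon}, so it goes in M[S, t] for t ∈ {}; since epsilon ∈ FIRST, also for every t ∈ FOLLOW(S) = {$}.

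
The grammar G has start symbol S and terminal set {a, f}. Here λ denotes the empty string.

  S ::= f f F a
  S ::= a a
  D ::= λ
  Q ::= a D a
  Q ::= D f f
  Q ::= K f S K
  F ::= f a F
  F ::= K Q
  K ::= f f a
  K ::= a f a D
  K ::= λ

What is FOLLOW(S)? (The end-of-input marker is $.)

{$, a, f}

FIRST(S): from S::=f f F a we get {f}; from S::=a a we get {a}. So FIRST(S) = {a, f}.
FIRST(D): from D::=λ we get {λ}. So FIRST(D) = {λ}.
FIRST(K): from K::=f f a we get {f}; from K::=a f a D we get {a}; from K::=λ we get {λ}. So FIRST(K) = {λ, a, f}.
FIRST(Q): from Q::=a D a we get {a}; from Q::=D f f we get {f}; from Q::=K f S K we get {a, f}. So FIRST(Q) = {a, f}.
FIRST(F): from F::=f a F we get {f}; from F::=K Q we get {a, f}. So FIRST(F) = {a, f}.
FOLLOW(S) includes $ since S is the start symbol.
FOLLOW(F): in S::=f f F a, F is followed by a with FIRST {a}; in F::=f a F, the suffix after F is empty (adds nothing new). Thus FOLLOW(F) = {a}.
FOLLOW(Q): in F::=K Q, the suffix after Q is empty, so FOLLOW(Q) ⊇ FOLLOW(F) = {a}. Thus FOLLOW(Q) = {a}.
FOLLOW(S): in Q::=K f S K, S is followed by K with FIRST {λ, a, f}; in Q::=K f S K, the suffix after S is nullable, so FOLLOW(S) ⊇ FOLLOW(Q) = {a}. Thus FOLLOW(S) = {$, a, f}.
FOLLOW(K): in Q::=K f S K (occurrence 1), K is followed by f S K with FIRST {f}; in Q::=K f S K (occurrence 2), the suffix after K is empty, so FOLLOW(K) ⊇ FOLLOW(Q) = {a}; in F::=K Q, K is followed by Q with FIRST {a, f}. Thus FOLLOW(K) = {a, f}.
FOLLOW(D): in Q::=a D a, D is followed by a with FIRST {a}; in Q::=D f f, D is followed by f f with FIRST {f}; in K::=a f a D, the suffix after D is empty, so FOLLOW(D) ⊇ FOLLOW(K) = {a, f}. Thus FOLLOW(D) = {a, f}.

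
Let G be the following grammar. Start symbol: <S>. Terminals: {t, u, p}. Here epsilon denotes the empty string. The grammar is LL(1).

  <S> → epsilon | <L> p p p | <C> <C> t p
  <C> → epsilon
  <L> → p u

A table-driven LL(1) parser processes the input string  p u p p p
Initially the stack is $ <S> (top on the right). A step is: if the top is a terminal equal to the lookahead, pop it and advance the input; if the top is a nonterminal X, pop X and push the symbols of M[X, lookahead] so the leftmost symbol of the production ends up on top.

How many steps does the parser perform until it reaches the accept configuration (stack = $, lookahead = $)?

7

step 1: stack=$ <S>  input=p u p p p $  — expand <S> → <L> p p p
step 2: stack=$ p p p <L>  input=p u p p p $  — expand <L> → p u
step 3: stack=$ p p p u p  input=p u p p p $  — match p
step 4: stack=$ p p p u  input=u p p p $  — match u
step 5: stack=$ p p p  input=p p p $  — match p
step 6: stack=$ p p  input=p p $  — match p
step 7: stack=$ p  input=p $  — match p
Accept reached after 7 steps.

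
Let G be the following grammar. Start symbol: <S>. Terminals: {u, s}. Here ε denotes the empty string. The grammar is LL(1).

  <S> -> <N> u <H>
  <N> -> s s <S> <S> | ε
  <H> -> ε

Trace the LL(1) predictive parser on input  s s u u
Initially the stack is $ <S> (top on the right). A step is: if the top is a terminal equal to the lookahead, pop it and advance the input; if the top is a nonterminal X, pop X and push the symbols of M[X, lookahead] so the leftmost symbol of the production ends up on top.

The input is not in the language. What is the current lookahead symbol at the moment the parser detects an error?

$

      Stack                  Input      Action
   1  $ <S>                  s s u u $  expand <S> -> <N> u <H>
   2  $ <H> u <N>            s s u u $  expand <N> -> s s <S> <S>
   3  $ <H> u <S> <S> s s    s s u u $  match s
   4  $ <H> u <S> <S> s      s u u $    match s
   5  $ <H> u <S> <S>        u u $      expand <S> -> <N> u <H>
   6  $ <H> u <S> <H> u <N>  u u $      expand <N> -> ε
   7  $ <H> u <S> <H> u      u u $      match u
   8  $ <H> u <S> <H>        u $        expand <H> -> ε
   9  $ <H> u <S>            u $        expand <S> -> <N> u <H>
  10  $ <H> u <H> u <N>      u $        expand <N> -> ε
  11  $ <H> u <H> u          u $        match u
  12  $ <H> u <H>            $          expand <H> -> ε
  13  $ <H> u                $          error: top is terminal u but lookahead is $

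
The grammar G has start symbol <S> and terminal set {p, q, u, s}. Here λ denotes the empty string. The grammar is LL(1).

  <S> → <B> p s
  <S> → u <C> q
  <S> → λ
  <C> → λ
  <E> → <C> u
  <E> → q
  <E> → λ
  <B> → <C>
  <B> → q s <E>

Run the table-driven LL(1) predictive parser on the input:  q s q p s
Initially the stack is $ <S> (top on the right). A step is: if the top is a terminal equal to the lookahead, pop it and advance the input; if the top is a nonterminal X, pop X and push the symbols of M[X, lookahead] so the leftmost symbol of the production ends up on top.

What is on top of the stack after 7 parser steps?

s

step 1: stack=$ <S>  input=q s q p s $  — expand <S> → <B> p s
step 2: stack=$ s p <B>  input=q s q p s $  — expand <B> → q s <E>
step 3: stack=$ s p <E> s q  input=q s q p s $  — match q
step 4: stack=$ s p <E> s  input=s q p s $  — match s
step 5: stack=$ s p <E>  input=q p s $  — expand <E> → q
step 6: stack=$ s p q  input=q p s $  — match q
step 7: stack=$ s p  input=p s $  — match p
Stack after step 7: $ s (top = s).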